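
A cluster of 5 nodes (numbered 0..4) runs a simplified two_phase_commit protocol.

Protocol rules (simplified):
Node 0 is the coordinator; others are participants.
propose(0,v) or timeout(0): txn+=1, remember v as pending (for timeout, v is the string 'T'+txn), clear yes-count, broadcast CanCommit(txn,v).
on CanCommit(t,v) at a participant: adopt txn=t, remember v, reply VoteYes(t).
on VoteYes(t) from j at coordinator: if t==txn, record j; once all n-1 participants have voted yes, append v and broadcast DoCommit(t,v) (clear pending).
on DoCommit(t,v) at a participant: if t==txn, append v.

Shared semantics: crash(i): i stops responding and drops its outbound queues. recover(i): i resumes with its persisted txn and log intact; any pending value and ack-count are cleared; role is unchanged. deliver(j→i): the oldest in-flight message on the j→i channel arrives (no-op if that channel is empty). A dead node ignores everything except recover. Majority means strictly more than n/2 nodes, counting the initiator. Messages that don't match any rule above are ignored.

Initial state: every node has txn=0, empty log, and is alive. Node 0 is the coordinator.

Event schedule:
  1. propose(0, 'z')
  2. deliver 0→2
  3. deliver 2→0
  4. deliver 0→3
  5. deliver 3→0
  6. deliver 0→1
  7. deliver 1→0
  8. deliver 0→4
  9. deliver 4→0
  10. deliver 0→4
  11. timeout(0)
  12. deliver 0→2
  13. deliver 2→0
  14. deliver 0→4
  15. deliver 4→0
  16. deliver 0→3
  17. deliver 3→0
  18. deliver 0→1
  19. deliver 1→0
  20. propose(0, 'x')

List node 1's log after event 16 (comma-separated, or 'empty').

1. propose(0,'z'):  <0:coor t1 ->
2. deliver 0→2:  <2:part t1 ->
3. deliver 2→0:  nop
4. deliver 0→3:  <3:part t1 ->
5. deliver 3→0:  nop
6. deliver 0→1:  <1:part t1 ->
7. deliver 1→0:  nop
8. deliver 0→4:  <4:part t1 ->
9. deliver 4→0:  <0:coor t1 z>
10. deliver 0→4:  <4:part t1 z>
11. timeout(0):  <0:coor t2 z>
12. deliver 0→2:  <2:part t1 z>
13. deliver 2→0:  nop
14. deliver 0→4:  <4:part t2 z>
15. deliver 4→0:  nop
16. deliver 0→3:  <3:part t1 z>

empty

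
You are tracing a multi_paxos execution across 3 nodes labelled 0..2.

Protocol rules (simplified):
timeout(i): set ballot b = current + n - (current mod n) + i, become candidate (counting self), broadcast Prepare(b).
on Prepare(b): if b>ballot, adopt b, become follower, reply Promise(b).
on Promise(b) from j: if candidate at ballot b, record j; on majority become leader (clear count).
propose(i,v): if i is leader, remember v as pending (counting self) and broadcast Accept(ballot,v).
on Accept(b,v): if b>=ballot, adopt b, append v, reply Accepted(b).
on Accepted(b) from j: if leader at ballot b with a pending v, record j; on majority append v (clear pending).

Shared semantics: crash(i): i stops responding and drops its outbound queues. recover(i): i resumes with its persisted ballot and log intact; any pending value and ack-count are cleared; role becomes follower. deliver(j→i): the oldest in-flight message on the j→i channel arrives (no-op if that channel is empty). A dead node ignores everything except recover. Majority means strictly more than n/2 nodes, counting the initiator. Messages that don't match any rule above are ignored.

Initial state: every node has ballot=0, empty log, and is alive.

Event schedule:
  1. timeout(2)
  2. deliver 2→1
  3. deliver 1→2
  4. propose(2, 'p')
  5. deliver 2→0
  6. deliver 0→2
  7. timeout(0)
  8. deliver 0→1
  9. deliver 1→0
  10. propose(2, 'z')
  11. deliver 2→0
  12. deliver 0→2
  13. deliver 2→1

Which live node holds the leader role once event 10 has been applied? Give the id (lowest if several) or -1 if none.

0

[1] timeout(2) → N2(cand b5 [-])
[2] deliver 2→1 → N1(foll b5 [-])
[3] deliver 1→2 → N2(lead b5 [-])
[4] propose(2,'p') → ∅
[5] deliver 2→0 → N0(foll b5 [-])
[6] deliver 0→2 → ∅
[7] timeout(0) → N0(cand b6 [-])
[8] deliver 0→1 → N1(foll b6 [-])
[9] deliver 1→0 → N0(lead b6 [-])
[10] propose(2,'z') → ∅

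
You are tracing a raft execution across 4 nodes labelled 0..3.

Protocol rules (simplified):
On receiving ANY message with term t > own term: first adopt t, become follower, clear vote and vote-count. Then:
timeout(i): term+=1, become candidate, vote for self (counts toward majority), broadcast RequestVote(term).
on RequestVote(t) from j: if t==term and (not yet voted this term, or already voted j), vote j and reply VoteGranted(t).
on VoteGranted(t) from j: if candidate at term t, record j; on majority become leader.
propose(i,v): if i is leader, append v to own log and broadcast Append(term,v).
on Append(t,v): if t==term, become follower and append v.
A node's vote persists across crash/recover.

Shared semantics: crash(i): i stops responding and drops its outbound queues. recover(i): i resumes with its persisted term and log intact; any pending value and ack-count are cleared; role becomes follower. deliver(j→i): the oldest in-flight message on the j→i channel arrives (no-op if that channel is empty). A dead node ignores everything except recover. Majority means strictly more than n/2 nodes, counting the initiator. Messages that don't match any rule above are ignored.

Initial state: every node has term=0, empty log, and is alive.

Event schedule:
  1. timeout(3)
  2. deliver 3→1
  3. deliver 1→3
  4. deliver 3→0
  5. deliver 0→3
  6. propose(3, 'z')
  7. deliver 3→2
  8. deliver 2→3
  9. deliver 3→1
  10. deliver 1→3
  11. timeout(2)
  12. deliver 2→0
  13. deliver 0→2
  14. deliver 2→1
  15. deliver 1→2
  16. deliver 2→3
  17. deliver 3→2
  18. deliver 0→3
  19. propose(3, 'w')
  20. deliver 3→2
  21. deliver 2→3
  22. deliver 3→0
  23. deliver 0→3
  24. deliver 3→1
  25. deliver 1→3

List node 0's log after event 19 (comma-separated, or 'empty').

[1] timeout(3) → N3(cand t1 [-])
[2] deliver 3→1 → N1(foll t1 [-])
[3] deliver 1→3 → ∅
[4] deliver 3→0 → N0(foll t1 [-])
[5] deliver 0→3 → N3(lead t1 [-])
[6] propose(3,'z') → N3(lead t1 [z])
[7] deliver 3→2 → N2(foll t1 [-])
[8] deliver 2→3 → ∅
[9] deliver 3→1 → N1(foll t1 [z])
[10] deliver 1→3 → ∅
[11] timeout(2) → N2(cand t2 [-])
[12] deliver 2→0 → N0(foll t2 [-])
[13] deliver 0→2 → ∅
[14] deliver 2→1 → N1(foll t2 [z])
[15] deliver 1→2 → N2(lead t2 [-])
[16] deliver 2→3 → N3(foll t2 [z])
[17] deliver 3→2 → ∅
[18] deliver 0→3 → ∅
[19] propose(3,'w') → ∅

empty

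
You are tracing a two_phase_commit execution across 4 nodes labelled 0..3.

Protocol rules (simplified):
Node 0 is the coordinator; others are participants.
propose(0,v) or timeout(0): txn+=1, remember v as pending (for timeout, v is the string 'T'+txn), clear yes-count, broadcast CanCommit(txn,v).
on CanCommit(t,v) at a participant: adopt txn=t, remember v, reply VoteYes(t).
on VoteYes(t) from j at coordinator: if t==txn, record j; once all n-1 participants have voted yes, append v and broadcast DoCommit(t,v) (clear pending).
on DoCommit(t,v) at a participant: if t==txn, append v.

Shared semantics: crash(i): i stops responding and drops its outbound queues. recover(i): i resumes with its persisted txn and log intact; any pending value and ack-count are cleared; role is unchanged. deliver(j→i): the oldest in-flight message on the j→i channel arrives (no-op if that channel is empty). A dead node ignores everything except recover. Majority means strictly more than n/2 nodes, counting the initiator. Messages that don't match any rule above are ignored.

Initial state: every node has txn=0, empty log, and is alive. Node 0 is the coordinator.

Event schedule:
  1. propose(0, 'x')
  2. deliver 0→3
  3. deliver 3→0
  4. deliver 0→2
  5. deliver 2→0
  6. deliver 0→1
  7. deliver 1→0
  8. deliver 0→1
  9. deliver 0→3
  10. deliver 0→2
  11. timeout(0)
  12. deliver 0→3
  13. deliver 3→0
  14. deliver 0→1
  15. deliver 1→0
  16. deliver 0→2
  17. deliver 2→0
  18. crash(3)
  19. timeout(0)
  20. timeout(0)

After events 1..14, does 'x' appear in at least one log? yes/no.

yes

1. propose(0,'x'):  <0:coor t1 ->
2. deliver 0→3:  <3:part t1 ->
3. deliver 3→0:  nop
4. deliver 0→2:  <2:part t1 ->
5. deliver 2→0:  nop
6. deliver 0→1:  <1:part t1 ->
7. deliver 1→0:  <0:coor t1 x>
8. deliver 0→1:  <1:part t1 x>
9. deliver 0→3:  <3:part t1 x>
10. deliver 0→2:  <2:part t1 x>
11. timeout(0):  <0:coor t2 x>
12. deliver 0→3:  <3:part t2 x>
13. deliver 3→0:  nop
14. deliver 0→1:  <1:part t2 x>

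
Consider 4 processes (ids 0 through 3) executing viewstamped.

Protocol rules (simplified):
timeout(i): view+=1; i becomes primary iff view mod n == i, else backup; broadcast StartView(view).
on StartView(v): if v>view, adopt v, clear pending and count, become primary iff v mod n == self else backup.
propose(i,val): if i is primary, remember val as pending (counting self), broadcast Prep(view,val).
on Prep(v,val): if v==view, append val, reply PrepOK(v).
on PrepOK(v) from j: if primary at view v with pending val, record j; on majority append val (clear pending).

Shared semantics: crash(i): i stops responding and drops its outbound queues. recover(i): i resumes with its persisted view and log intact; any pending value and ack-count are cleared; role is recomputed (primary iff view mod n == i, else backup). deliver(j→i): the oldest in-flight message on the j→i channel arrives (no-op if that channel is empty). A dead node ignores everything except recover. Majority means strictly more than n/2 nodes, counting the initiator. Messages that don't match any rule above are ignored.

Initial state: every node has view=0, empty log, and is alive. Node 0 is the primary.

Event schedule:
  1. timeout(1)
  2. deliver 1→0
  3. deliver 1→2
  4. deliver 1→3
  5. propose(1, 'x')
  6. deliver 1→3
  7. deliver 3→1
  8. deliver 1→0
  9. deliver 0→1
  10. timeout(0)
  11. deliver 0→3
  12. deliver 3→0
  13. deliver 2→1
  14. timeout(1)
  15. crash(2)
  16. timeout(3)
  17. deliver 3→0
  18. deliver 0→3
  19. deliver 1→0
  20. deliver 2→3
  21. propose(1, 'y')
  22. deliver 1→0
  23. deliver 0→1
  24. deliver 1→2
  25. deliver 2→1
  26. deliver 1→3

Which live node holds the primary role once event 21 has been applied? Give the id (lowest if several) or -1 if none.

after 1 — timeout(1): n1:prim/v1/[-]
after 2 — deliver 1→0: n0:back/v1/[-]
after 3 — deliver 1→2: n2:back/v1/[-]
after 4 — deliver 1→3: n3:back/v1/[-]
after 5 — propose(1,'x'): ·
after 6 — deliver 1→3: n3:back/v1/[x]
after 7 — deliver 3→1: ·
after 8 — deliver 1→0: n0:back/v1/[x]
after 9 — deliver 0→1: n1:prim/v1/[x]
after 10 — timeout(0): n0:back/v2/[x]
after 11 — deliver 0→3: n3:back/v2/[x]
after 12 — deliver 3→0: ·
after 13 — deliver 2→1: ·
after 14 — timeout(1): n1:back/v2/[x]
after 15 — crash(2): n2:✗back/v1/[-]
after 16 — timeout(3): n3:prim/v3/[x]
after 17 — deliver 3→0: n0:back/v3/[x]
after 18 — deliver 0→3: ·
after 19 — deliver 1→0: ·
after 20 — deliver 2→3: ·
after 21 — propose(1,'y'): ·

3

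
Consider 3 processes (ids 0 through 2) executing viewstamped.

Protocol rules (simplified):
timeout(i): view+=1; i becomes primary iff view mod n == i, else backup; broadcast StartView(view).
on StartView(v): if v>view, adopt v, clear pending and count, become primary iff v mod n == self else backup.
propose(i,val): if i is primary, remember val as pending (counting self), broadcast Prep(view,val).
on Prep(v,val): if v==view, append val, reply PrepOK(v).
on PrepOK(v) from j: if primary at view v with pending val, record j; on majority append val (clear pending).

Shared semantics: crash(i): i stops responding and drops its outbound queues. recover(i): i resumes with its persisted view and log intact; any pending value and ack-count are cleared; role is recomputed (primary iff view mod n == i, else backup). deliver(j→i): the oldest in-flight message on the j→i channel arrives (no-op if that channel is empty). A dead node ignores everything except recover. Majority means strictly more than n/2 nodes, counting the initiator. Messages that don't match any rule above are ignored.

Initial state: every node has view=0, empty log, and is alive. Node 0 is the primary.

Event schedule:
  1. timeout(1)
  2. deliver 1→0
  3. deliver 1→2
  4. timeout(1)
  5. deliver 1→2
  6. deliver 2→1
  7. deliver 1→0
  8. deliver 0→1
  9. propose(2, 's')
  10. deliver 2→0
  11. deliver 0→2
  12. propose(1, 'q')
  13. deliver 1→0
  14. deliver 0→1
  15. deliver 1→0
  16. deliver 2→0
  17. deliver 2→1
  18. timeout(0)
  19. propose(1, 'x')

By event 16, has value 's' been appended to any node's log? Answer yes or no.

yes

after 1 — timeout(1): n1:prim/v1/[-]
after 2 — deliver 1→0: n0:back/v1/[-]
after 3 — deliver 1→2: n2:back/v1/[-]
after 4 — timeout(1): n1:back/v2/[-]
after 5 — deliver 1→2: n2:prim/v2/[-]
after 6 — deliver 2→1: ·
after 7 — deliver 1→0: n0:back/v2/[-]
after 8 — deliver 0→1: ·
after 9 — propose(2,'s'): ·
after 10 — deliver 2→0: n0:back/v2/[s]
after 11 — deliver 0→2: n2:prim/v2/[s]
after 12 — propose(1,'q'): ·
after 13 — deliver 1→0: ·
after 14 — deliver 0→1: ·
after 15 — deliver 1→0: ·
after 16 — deliver 2→0: ·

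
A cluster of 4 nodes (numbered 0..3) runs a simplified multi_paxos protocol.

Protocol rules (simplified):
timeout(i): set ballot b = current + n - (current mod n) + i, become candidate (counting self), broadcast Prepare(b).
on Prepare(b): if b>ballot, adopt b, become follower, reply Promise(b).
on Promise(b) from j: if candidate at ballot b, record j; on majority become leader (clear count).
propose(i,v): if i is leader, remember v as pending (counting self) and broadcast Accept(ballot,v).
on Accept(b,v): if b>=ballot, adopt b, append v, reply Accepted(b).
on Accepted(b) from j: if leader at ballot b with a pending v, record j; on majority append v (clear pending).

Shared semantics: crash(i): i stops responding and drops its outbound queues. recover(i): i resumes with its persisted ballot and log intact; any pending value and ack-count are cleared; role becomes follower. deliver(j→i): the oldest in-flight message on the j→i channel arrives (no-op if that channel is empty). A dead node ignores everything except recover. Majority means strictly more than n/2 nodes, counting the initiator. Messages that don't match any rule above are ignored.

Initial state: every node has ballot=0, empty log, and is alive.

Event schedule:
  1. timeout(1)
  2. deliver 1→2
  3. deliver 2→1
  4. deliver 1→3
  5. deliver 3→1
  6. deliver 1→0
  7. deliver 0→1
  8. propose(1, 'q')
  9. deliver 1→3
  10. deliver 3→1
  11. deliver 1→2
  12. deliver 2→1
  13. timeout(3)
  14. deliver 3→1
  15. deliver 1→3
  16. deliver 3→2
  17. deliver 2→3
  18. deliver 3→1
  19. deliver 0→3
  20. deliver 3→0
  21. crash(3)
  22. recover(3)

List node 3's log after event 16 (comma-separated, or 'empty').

after 1 — timeout(1): n1:cand/b5/[-]
after 2 — deliver 1→2: n2:foll/b5/[-]
after 3 — deliver 2→1: ·
after 4 — deliver 1→3: n3:foll/b5/[-]
after 5 — deliver 3→1: n1:lead/b5/[-]
after 6 — deliver 1→0: n0:foll/b5/[-]
after 7 — deliver 0→1: ·
after 8 — propose(1,'q'): ·
after 9 — deliver 1→3: n3:foll/b5/[q]
after 10 — deliver 3→1: ·
after 11 — deliver 1→2: n2:foll/b5/[q]
after 12 — deliver 2→1: n1:lead/b5/[q]
after 13 — timeout(3): n3:cand/b11/[q]
after 14 — deliver 3→1: n1:foll/b11/[q]
after 15 — deliver 1→3: ·
after 16 — deliver 3→2: n2:foll/b11/[q]

q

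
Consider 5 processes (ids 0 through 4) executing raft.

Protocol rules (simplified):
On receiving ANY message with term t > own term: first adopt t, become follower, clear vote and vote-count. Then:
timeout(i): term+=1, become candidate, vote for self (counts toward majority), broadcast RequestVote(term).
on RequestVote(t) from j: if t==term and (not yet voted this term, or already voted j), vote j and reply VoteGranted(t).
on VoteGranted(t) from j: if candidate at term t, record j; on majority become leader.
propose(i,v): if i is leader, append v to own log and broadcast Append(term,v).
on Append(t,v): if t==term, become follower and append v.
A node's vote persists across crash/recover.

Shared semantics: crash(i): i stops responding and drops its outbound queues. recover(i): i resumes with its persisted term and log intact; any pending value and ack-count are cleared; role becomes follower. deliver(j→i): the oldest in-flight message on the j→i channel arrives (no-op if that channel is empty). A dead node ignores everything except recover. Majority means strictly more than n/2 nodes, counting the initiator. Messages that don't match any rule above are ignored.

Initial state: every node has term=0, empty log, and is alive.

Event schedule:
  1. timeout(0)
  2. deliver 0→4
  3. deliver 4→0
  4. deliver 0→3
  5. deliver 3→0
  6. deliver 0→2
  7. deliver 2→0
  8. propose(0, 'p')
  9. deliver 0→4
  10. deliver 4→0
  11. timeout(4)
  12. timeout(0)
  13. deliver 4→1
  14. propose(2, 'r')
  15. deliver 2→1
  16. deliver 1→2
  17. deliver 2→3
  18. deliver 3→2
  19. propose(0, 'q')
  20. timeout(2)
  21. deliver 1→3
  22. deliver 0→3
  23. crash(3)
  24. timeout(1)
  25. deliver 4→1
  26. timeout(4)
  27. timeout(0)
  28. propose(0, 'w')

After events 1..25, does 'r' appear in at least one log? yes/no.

after 1 — timeout(0): n0:cand/t1/[-]
after 2 — deliver 0→4: n4:foll/t1/[-]
after 3 — deliver 4→0: ·
after 4 — deliver 0→3: n3:foll/t1/[-]
after 5 — deliver 3→0: n0:lead/t1/[-]
after 6 — deliver 0→2: n2:foll/t1/[-]
after 7 — deliver 2→0: ·
after 8 — propose(0,'p'): n0:lead/t1/[p]
after 9 — deliver 0→4: n4:foll/t1/[p]
after 10 — deliver 4→0: ·
after 11 — timeout(4): n4:cand/t2/[p]
after 12 — timeout(0): n0:cand/t2/[p]
after 13 — deliver 4→1: n1:foll/t2/[-]
after 14 — propose(2,'r'): ·
after 15 — deliver 2→1: ·
after 16 — deliver 1→2: ·
after 17 — deliver 2→3: ·
after 18 — deliver 3→2: ·
after 19 — propose(0,'q'): ·
after 20 — timeout(2): n2:cand/t2/[-]
after 21 — deliver 1→3: ·
after 22 — deliver 0→3: n3:foll/t1/[p]
after 23 — crash(3): n3:✗foll/t1/[p]
after 24 — timeout(1): n1:cand/t3/[-]
after 25 — deliver 4→1: ·

no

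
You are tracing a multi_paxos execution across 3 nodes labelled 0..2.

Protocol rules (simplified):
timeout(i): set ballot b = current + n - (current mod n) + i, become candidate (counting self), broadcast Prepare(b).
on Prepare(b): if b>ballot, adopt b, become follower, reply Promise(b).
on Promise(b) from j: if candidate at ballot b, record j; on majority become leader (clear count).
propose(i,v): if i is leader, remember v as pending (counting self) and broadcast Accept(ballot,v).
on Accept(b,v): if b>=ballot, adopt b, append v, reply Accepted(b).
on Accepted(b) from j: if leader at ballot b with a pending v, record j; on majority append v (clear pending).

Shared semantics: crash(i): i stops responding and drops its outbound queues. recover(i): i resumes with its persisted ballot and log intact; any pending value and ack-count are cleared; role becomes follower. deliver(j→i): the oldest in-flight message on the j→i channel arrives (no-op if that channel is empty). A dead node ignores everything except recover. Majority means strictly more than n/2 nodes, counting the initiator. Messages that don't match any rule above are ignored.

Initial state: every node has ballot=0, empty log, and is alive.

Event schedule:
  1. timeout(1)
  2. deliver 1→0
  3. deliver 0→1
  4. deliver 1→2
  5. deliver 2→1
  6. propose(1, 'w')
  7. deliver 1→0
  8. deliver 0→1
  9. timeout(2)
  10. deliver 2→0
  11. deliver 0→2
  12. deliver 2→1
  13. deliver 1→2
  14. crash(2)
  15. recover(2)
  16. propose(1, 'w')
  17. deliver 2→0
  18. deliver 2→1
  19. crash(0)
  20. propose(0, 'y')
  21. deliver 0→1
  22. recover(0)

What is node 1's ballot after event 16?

8

e1 timeout(1): 1[cand,b=4,-]
e2 deliver 1→0: 0[foll,b=4,-]
e3 deliver 0→1: 1[lead,b=4,-]
e4 deliver 1→2: 2[foll,b=4,-]
e5 deliver 2→1: ·
e6 propose(1,'w'): ·
e7 deliver 1→0: 0[foll,b=4,w]
e8 deliver 0→1: 1[lead,b=4,w]
e9 timeout(2): 2[cand,b=8,-]
e10 deliver 2→0: 0[foll,b=8,w]
e11 deliver 0→2: 2[lead,b=8,-]
e12 deliver 2→1: 1[foll,b=8,w]
e13 deliver 1→2: ·
e14 crash(2): 2[✗lead,b=8,-]
e15 recover(2): 2[foll,b=8,-]
e16 propose(1,'w'): ·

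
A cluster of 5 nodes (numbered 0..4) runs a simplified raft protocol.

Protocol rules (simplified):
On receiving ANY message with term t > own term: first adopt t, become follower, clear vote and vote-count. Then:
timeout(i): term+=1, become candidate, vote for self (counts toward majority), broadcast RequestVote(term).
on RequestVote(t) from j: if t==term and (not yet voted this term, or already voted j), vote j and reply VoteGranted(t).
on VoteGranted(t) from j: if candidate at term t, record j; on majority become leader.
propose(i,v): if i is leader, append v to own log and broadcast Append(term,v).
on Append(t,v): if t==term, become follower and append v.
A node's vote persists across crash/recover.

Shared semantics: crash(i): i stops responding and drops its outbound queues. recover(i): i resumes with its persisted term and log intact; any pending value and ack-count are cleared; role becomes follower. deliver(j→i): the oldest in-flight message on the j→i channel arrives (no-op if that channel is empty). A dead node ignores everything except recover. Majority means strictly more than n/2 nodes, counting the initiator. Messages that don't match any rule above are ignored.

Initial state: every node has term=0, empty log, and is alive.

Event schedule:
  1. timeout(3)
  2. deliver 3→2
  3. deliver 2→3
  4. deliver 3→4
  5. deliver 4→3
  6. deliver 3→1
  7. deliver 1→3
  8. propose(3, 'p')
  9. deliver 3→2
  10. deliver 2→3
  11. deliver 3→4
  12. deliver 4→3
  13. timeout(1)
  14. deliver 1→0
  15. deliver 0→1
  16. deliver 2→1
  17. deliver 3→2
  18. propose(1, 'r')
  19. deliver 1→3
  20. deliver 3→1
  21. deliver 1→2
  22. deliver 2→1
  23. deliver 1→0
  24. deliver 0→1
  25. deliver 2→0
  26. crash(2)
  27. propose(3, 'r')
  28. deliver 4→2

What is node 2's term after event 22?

2

[1] timeout(3) → N3(cand t1 [-])
[2] deliver 3→2 → N2(foll t1 [-])
[3] deliver 2→3 → ∅
[4] deliver 3→4 → N4(foll t1 [-])
[5] deliver 4→3 → N3(lead t1 [-])
[6] deliver 3→1 → N1(foll t1 [-])
[7] deliver 1→3 → ∅
[8] propose(3,'p') → N3(lead t1 [p])
[9] deliver 3→2 → N2(foll t1 [p])
[10] deliver 2→3 → ∅
[11] deliver 3→4 → N4(foll t1 [p])
[12] deliver 4→3 → ∅
[13] timeout(1) → N1(cand t2 [-])
[14] deliver 1→0 → N0(foll t2 [-])
[15] deliver 0→1 → ∅
[16] deliver 2→1 → ∅
[17] deliver 3→2 → ∅
[18] propose(1,'r') → ∅
[19] deliver 1→3 → N3(foll t2 [p])
[20] deliver 3→1 → ∅
[21] deliver 1→2 → N2(foll t2 [p])
[22] deliver 2→1 → N1(lead t2 [-])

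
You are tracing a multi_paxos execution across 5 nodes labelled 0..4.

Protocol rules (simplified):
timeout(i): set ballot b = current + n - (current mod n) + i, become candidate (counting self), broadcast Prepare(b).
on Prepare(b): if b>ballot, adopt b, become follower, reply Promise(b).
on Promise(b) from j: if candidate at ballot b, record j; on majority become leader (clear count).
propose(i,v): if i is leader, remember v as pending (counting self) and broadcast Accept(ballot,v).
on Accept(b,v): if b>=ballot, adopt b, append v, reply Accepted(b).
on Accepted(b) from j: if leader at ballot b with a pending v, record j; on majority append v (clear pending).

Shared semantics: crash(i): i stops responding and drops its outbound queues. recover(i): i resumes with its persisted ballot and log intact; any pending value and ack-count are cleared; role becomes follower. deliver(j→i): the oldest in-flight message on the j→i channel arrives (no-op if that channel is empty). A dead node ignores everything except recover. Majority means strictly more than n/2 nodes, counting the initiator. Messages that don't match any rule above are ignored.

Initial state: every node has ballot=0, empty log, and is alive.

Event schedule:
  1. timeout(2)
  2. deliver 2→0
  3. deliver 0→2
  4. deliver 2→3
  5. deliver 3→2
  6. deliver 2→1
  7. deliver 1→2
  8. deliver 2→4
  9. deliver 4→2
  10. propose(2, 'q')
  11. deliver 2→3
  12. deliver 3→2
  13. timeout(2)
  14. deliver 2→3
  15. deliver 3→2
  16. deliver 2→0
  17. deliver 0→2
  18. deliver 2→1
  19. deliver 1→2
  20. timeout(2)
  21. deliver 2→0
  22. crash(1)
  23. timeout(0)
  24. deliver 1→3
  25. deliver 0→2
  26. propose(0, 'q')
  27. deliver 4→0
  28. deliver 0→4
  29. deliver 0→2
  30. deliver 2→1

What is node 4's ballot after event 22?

7

[1] timeout(2) → N2(cand b7 [-])
[2] deliver 2→0 → N0(foll b7 [-])
[3] deliver 0→2 → ∅
[4] deliver 2→3 → N3(foll b7 [-])
[5] deliver 3→2 → N2(lead b7 [-])
[6] deliver 2→1 → N1(foll b7 [-])
[7] deliver 1→2 → ∅
[8] deliver 2→4 → N4(foll b7 [-])
[9] deliver 4→2 → ∅
[10] propose(2,'q') → ∅
[11] deliver 2→3 → N3(foll b7 [q])
[12] deliver 3→2 → ∅
[13] timeout(2) → N2(cand b12 [-])
[14] deliver 2→3 → N3(foll b12 [q])
[15] deliver 3→2 → ∅
[16] deliver 2→0 → N0(foll b7 [q])
[17] deliver 0→2 → ∅
[18] deliver 2→1 → N1(foll b7 [q])
[19] deliver 1→2 → ∅
[20] timeout(2) → N2(cand b17 [-])
[21] deliver 2→0 → N0(foll b12 [q])
[22] crash(1) → N1(✗foll b7 [q])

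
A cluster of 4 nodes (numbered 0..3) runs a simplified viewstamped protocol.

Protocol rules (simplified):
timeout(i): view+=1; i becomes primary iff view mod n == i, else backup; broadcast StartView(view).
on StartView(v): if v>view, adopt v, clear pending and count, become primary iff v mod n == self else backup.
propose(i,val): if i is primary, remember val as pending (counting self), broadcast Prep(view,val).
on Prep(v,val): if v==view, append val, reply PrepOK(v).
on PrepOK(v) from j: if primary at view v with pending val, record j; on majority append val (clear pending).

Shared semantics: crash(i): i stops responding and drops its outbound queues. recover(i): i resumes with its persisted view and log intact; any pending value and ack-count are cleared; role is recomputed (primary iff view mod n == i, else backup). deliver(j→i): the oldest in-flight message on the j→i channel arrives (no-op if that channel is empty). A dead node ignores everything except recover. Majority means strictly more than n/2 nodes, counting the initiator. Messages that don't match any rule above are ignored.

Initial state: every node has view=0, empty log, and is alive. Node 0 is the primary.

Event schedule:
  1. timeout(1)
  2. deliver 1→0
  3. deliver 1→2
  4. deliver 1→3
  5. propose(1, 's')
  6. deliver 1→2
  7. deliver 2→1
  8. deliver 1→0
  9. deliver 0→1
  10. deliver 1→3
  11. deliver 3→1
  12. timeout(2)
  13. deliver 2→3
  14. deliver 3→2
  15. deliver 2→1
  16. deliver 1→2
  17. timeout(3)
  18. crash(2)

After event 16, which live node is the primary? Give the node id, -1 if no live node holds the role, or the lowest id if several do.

1. timeout(1):  <1:prim v1 ->
2. deliver 1→0:  <0:back v1 ->
3. deliver 1→2:  <2:back v1 ->
4. deliver 1→3:  <3:back v1 ->
5. propose(1,'s'):  nop
6. deliver 1→2:  <2:back v1 s>
7. deliver 2→1:  nop
8. deliver 1→0:  <0:back v1 s>
9. deliver 0→1:  <1:prim v1 s>
10. deliver 1→3:  <3:back v1 s>
11. deliver 3→1:  nop
12. timeout(2):  <2:prim v2 s>
13. deliver 2→3:  <3:back v2 s>
14. deliver 3→2:  nop
15. deliver 2→1:  <1:back v2 s>
16. deliver 1→2:  nop

2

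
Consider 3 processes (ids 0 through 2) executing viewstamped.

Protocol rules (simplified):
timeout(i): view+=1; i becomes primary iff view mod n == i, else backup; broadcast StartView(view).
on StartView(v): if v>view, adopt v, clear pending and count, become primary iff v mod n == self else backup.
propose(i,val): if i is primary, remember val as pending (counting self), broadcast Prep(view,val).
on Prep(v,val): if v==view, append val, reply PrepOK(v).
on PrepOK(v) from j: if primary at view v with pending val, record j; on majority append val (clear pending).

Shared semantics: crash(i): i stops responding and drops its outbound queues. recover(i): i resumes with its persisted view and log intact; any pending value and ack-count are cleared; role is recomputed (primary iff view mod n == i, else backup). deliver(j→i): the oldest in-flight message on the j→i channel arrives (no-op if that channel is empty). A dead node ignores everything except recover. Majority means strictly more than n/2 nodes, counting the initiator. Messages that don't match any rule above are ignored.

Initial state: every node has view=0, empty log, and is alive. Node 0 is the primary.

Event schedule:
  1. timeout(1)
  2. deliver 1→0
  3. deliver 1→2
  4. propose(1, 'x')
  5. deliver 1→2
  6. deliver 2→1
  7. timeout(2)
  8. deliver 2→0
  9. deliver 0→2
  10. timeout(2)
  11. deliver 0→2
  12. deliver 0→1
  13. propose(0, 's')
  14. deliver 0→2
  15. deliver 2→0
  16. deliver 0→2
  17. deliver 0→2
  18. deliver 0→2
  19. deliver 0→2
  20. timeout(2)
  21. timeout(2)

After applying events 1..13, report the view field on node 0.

after 1 — timeout(1): n1:prim/v1/[-]
after 2 — deliver 1→0: n0:back/v1/[-]
after 3 — deliver 1→2: n2:back/v1/[-]
after 4 — propose(1,'x'): ·
after 5 — deliver 1→2: n2:back/v1/[x]
after 6 — deliver 2→1: n1:prim/v1/[x]
after 7 — timeout(2): n2:prim/v2/[x]
after 8 — deliver 2→0: n0:back/v2/[-]
after 9 — deliver 0→2: ·
after 10 — timeout(2): n2:back/v3/[x]
after 11 — deliver 0→2: ·
after 12 — deliver 0→1: ·
after 13 — propose(0,'s'): ·

2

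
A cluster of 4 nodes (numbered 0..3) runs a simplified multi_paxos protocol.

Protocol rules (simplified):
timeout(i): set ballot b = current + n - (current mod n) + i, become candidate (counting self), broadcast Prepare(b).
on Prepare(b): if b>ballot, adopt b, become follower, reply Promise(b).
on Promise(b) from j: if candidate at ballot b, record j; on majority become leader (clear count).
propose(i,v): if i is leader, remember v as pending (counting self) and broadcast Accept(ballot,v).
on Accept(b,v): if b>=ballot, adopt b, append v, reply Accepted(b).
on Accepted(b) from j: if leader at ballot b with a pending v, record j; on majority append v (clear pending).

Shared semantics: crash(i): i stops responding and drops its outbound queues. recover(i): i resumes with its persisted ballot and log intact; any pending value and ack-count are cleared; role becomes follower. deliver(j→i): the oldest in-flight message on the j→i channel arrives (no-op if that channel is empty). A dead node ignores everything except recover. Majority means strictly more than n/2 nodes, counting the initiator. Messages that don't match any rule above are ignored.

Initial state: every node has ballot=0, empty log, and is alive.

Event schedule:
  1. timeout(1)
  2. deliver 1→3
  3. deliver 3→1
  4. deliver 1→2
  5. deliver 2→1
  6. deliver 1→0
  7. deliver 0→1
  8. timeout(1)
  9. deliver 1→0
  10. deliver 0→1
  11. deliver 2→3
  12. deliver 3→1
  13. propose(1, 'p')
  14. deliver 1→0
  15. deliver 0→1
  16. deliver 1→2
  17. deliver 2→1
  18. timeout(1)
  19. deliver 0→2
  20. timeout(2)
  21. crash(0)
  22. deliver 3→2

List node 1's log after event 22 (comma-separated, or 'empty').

empty

step 1 timeout(1): 1={cand,b=5,log=-}
step 2 deliver 1→3: 3={foll,b=5,log=-}
step 3 deliver 3→1: —
step 4 deliver 1→2: 2={foll,b=5,log=-}
step 5 deliver 2→1: 1={lead,b=5,log=-}
step 6 deliver 1→0: 0={foll,b=5,log=-}
step 7 deliver 0→1: —
step 8 timeout(1): 1={cand,b=9,log=-}
step 9 deliver 1→0: 0={foll,b=9,log=-}
step 10 deliver 0→1: —
step 11 deliver 2→3: —
step 12 deliver 3→1: —
step 13 propose(1,'p'): —
step 14 deliver 1→0: —
step 15 deliver 0→1: —
step 16 deliver 1→2: 2={foll,b=9,log=-}
step 17 deliver 2→1: 1={lead,b=9,log=-}
step 18 timeout(1): 1={cand,b=13,log=-}
step 19 deliver 0→2: —
step 20 timeout(2): 2={cand,b=14,log=-}
step 21 crash(0): 0={✗foll,b=9,log=-}
step 22 deliver 3→2: —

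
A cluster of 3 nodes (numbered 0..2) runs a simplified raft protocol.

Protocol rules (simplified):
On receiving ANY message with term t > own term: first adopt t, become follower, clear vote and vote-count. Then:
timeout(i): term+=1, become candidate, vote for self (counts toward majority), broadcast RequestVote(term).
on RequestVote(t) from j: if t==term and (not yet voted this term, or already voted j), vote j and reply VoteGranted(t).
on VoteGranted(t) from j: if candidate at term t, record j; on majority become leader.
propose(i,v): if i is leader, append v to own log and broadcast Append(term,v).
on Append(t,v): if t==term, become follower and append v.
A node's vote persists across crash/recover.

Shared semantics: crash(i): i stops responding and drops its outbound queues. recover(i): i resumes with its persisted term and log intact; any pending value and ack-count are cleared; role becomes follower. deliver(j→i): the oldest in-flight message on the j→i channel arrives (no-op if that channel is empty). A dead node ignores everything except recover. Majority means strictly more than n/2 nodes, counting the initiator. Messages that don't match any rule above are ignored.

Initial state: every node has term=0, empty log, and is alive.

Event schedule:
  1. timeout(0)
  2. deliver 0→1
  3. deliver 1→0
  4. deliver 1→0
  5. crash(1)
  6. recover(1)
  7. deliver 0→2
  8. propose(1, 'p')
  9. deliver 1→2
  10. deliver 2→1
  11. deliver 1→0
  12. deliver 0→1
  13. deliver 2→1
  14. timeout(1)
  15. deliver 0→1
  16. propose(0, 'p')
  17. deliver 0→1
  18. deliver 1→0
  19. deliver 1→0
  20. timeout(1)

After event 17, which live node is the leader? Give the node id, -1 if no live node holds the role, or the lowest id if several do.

0

step 1 timeout(0): 0={cand,t=1,log=-}
step 2 deliver 0→1: 1={foll,t=1,log=-}
step 3 deliver 1→0: 0={lead,t=1,log=-}
step 4 deliver 1→0: —
step 5 crash(1): 1={✗foll,t=1,log=-}
step 6 recover(1): 1={foll,t=1,log=-}
step 7 deliver 0→2: 2={foll,t=1,log=-}
step 8 propose(1,'p'): —
step 9 deliver 1→2: —
step 10 deliver 2→1: —
step 11 deliver 1→0: —
step 12 deliver 0→1: —
step 13 deliver 2→1: —
step 14 timeout(1): 1={cand,t=2,log=-}
step 15 deliver 0→1: —
step 16 propose(0,'p'): 0={lead,t=1,log=p}
step 17 deliver 0→1: —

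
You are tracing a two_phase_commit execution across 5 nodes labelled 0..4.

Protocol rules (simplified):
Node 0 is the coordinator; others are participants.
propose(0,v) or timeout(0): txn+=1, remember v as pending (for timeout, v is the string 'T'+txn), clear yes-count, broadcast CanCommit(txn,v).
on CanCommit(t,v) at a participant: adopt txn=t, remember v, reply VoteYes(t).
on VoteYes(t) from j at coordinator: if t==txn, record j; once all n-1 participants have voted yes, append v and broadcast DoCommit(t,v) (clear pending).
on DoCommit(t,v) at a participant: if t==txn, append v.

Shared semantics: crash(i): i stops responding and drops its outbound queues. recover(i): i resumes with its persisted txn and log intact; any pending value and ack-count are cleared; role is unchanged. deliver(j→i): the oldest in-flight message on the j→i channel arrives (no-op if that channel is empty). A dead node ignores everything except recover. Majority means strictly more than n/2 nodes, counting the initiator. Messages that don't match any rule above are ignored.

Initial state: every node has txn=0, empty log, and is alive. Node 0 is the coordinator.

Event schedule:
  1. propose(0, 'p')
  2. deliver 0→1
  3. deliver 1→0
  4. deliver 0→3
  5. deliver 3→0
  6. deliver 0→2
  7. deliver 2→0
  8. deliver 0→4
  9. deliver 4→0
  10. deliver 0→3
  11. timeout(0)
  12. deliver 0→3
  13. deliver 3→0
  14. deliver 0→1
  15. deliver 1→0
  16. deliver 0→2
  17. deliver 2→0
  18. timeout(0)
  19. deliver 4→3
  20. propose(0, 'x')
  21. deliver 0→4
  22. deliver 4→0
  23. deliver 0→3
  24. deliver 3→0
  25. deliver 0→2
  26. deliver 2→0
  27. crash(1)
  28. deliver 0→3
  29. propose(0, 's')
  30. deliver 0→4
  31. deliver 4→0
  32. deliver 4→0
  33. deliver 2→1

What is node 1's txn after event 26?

step 1 propose(0,'p'): 0={coor,t=1,log=-}
step 2 deliver 0→1: 1={part,t=1,log=-}
step 3 deliver 1→0: —
step 4 deliver 0→3: 3={part,t=1,log=-}
step 5 deliver 3→0: —
step 6 deliver 0→2: 2={part,t=1,log=-}
step 7 deliver 2→0: —
step 8 deliver 0→4: 4={part,t=1,log=-}
step 9 deliver 4→0: 0={coor,t=1,log=p}
step 10 deliver 0→3: 3={part,t=1,log=p}
step 11 timeout(0): 0={coor,t=2,log=p}
step 12 deliver 0→3: 3={part,t=2,log=p}
step 13 deliver 3→0: —
step 14 deliver 0→1: 1={part,t=1,log=p}
step 15 deliver 1→0: —
step 16 deliver 0→2: 2={part,t=1,log=p}
step 17 deliver 2→0: —
step 18 timeout(0): 0={coor,t=3,log=p}
step 19 deliver 4→3: —
step 20 propose(0,'x'): 0={coor,t=4,log=p}
step 21 deliver 0→4: 4={part,t=1,log=p}
step 22 deliver 4→0: —
step 23 deliver 0→3: 3={part,t=3,log=p}
step 24 deliver 3→0: —
step 25 deliver 0→2: 2={part,t=2,log=p}
step 26 deliver 2→0: —

1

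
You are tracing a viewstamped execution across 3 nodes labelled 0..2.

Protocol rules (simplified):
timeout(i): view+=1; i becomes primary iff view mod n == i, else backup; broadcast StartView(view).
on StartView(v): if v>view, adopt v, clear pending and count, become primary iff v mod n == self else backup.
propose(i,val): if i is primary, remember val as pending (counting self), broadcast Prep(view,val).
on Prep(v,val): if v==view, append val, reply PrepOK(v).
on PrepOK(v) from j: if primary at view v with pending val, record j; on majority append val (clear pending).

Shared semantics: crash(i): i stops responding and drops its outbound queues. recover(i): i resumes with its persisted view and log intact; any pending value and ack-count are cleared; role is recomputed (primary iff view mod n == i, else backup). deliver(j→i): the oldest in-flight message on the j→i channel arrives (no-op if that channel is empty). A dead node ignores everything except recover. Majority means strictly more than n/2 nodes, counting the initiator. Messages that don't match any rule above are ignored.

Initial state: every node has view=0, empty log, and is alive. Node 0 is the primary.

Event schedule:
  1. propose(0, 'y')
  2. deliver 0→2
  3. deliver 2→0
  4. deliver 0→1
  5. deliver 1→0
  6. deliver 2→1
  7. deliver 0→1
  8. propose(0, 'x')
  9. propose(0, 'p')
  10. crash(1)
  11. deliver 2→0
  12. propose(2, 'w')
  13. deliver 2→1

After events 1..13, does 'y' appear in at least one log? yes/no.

yes

e1 propose(0,'y'): ·
e2 deliver 0→2: 2[back,v=0,y]
e3 deliver 2→0: 0[prim,v=0,y]
e4 deliver 0→1: 1[back,v=0,y]
e5 deliver 1→0: ·
e6 deliver 2→1: ·
e7 deliver 0→1: ·
e8 propose(0,'x'): ·
e9 propose(0,'p'): ·
e10 crash(1): 1[✗back,v=0,y]
e11 deliver 2→0: ·
e12 propose(2,'w'): ·
e13 deliver 2→1: ·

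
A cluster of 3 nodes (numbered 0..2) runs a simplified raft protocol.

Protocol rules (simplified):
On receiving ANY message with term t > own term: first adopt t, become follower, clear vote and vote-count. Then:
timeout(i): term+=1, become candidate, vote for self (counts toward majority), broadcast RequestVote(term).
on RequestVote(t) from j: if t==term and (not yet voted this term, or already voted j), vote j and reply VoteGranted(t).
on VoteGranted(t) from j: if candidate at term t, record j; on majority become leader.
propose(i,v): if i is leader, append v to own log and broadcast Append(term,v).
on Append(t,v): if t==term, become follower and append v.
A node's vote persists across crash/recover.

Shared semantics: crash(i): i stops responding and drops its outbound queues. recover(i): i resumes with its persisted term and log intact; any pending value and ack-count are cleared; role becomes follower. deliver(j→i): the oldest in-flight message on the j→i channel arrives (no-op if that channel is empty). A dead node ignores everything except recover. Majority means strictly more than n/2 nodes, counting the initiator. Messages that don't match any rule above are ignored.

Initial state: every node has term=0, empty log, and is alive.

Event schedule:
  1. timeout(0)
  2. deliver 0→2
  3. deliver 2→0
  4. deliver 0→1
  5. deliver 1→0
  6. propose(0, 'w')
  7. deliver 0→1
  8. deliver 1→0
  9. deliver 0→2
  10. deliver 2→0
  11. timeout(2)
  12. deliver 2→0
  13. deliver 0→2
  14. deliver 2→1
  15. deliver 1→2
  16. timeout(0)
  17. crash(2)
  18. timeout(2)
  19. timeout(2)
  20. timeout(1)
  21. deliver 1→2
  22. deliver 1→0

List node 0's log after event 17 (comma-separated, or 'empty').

w

1. timeout(0):  <0:cand t1 ->
2. deliver 0→2:  <2:foll t1 ->
3. deliver 2→0:  <0:lead t1 ->
4. deliver 0→1:  <1:foll t1 ->
5. deliver 1→0:  nop
6. propose(0,'w'):  <0:lead t1 w>
7. deliver 0→1:  <1:foll t1 w>
8. deliver 1→0:  nop
9. deliver 0→2:  <2:foll t1 w>
10. deliver 2→0:  nop
11. timeout(2):  <2:cand t2 w>
12. deliver 2→0:  <0:foll t2 w>
13. deliver 0→2:  <2:lead t2 w>
14. deliver 2→1:  <1:foll t2 w>
15. deliver 1→2:  nop
16. timeout(0):  <0:cand t3 w>
17. crash(2):  <2:✗lead t2 w>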